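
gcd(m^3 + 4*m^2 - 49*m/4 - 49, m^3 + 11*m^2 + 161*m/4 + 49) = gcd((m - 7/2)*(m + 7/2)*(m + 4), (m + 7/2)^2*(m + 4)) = m^2 + 15*m/2 + 14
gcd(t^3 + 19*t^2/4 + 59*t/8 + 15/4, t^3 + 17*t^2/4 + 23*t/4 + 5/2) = t^2 + 13*t/4 + 5/2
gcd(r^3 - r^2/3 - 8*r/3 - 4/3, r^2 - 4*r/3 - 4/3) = r^2 - 4*r/3 - 4/3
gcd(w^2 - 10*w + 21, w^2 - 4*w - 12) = 1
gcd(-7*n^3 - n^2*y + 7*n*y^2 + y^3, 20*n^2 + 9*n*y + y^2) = 1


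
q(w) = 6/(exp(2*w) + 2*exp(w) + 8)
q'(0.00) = -0.20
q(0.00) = 0.55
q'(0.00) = -0.20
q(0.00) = 0.55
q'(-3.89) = -0.00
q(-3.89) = 0.75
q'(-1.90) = -0.03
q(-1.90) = 0.72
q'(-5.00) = -0.00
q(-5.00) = 0.75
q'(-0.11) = -0.18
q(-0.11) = 0.57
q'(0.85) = -0.28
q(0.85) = 0.33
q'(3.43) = -0.01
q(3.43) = 0.01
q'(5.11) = -0.00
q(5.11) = 0.00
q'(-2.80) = -0.01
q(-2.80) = 0.74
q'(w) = 6*(-2*exp(2*w) - 2*exp(w))/(exp(2*w) + 2*exp(w) + 8)^2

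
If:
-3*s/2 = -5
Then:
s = 10/3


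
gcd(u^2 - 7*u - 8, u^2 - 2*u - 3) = u + 1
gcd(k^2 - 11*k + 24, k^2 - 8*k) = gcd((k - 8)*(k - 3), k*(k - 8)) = k - 8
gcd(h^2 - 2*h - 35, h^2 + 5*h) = h + 5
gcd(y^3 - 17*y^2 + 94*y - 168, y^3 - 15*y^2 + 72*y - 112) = y^2 - 11*y + 28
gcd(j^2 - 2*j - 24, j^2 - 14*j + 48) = j - 6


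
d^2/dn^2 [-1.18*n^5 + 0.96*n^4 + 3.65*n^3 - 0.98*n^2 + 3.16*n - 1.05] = -23.6*n^3 + 11.52*n^2 + 21.9*n - 1.96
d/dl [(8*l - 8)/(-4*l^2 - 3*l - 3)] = 16*(2*l^2 - 4*l - 3)/(16*l^4 + 24*l^3 + 33*l^2 + 18*l + 9)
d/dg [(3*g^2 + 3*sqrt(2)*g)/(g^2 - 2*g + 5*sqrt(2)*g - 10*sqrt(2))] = 6*(-g^2 + 2*sqrt(2)*g^2 - 10*sqrt(2)*g - 10)/(g^4 - 4*g^3 + 10*sqrt(2)*g^3 - 40*sqrt(2)*g^2 + 54*g^2 - 200*g + 40*sqrt(2)*g + 200)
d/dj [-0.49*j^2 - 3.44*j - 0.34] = -0.98*j - 3.44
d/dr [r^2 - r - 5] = 2*r - 1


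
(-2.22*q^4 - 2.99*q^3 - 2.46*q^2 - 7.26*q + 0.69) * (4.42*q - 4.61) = -9.8124*q^5 - 2.9816*q^4 + 2.9107*q^3 - 20.7486*q^2 + 36.5184*q - 3.1809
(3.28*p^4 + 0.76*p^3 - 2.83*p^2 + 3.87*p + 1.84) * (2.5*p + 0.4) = 8.2*p^5 + 3.212*p^4 - 6.771*p^3 + 8.543*p^2 + 6.148*p + 0.736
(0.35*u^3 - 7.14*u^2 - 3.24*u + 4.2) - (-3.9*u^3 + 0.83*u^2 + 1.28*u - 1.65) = 4.25*u^3 - 7.97*u^2 - 4.52*u + 5.85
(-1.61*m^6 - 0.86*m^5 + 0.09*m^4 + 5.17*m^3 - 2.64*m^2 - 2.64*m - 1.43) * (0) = 0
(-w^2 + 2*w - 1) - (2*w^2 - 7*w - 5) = -3*w^2 + 9*w + 4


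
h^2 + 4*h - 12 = (h - 2)*(h + 6)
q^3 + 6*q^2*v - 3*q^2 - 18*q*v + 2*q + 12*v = (q - 2)*(q - 1)*(q + 6*v)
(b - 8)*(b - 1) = b^2 - 9*b + 8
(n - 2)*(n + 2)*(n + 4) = n^3 + 4*n^2 - 4*n - 16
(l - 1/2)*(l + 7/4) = l^2 + 5*l/4 - 7/8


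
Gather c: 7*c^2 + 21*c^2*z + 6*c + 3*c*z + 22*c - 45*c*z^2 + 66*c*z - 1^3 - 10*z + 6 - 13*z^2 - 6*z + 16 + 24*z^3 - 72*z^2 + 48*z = c^2*(21*z + 7) + c*(-45*z^2 + 69*z + 28) + 24*z^3 - 85*z^2 + 32*z + 21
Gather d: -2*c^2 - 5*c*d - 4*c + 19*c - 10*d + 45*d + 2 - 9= -2*c^2 + 15*c + d*(35 - 5*c) - 7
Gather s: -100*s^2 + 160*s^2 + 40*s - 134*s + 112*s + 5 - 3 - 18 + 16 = 60*s^2 + 18*s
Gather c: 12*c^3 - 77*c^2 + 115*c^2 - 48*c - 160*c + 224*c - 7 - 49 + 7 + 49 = 12*c^3 + 38*c^2 + 16*c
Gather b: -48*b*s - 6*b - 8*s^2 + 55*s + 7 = b*(-48*s - 6) - 8*s^2 + 55*s + 7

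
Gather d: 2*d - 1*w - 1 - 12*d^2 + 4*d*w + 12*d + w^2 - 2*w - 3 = -12*d^2 + d*(4*w + 14) + w^2 - 3*w - 4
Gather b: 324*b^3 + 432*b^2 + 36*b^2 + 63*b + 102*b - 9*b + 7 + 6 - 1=324*b^3 + 468*b^2 + 156*b + 12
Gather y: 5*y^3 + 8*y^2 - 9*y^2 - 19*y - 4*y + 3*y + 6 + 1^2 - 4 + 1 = 5*y^3 - y^2 - 20*y + 4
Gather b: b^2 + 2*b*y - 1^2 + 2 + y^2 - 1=b^2 + 2*b*y + y^2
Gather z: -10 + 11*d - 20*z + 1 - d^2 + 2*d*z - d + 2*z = -d^2 + 10*d + z*(2*d - 18) - 9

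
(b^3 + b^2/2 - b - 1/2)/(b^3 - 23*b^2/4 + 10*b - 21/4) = 2*(2*b^2 + 3*b + 1)/(4*b^2 - 19*b + 21)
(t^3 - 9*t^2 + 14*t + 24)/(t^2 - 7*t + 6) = (t^2 - 3*t - 4)/(t - 1)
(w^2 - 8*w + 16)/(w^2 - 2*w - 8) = (w - 4)/(w + 2)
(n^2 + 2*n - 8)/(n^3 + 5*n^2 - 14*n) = (n + 4)/(n*(n + 7))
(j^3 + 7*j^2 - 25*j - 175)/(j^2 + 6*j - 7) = (j^2 - 25)/(j - 1)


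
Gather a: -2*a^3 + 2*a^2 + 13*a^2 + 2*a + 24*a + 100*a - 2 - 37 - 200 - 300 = -2*a^3 + 15*a^2 + 126*a - 539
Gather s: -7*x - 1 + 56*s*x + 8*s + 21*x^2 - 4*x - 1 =s*(56*x + 8) + 21*x^2 - 11*x - 2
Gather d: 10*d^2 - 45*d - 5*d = 10*d^2 - 50*d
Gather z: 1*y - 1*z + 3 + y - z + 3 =2*y - 2*z + 6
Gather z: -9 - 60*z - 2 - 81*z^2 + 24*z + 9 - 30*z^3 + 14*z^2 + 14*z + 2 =-30*z^3 - 67*z^2 - 22*z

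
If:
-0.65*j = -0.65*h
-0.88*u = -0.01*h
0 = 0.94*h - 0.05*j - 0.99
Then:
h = 1.11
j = 1.11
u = 0.01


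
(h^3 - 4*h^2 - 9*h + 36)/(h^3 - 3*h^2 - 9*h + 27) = (h - 4)/(h - 3)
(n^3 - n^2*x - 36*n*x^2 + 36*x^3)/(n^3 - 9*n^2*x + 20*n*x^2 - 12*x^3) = (-n - 6*x)/(-n + 2*x)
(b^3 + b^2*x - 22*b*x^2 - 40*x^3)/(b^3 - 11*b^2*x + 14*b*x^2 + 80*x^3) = (-b - 4*x)/(-b + 8*x)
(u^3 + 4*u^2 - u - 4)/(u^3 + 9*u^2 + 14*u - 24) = (u + 1)/(u + 6)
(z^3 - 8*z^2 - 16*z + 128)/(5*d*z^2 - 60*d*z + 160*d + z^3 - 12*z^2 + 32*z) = (z + 4)/(5*d + z)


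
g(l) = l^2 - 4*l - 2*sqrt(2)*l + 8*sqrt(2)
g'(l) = 2*l - 4 - 2*sqrt(2)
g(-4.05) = 55.37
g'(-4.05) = -14.93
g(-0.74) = 16.91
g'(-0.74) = -8.31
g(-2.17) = 30.84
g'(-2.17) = -11.17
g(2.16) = 1.23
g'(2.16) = -2.51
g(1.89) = 1.98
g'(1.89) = -3.05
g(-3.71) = 50.41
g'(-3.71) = -14.25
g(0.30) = 9.36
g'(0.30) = -6.23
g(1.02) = 5.39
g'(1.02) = -4.79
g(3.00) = -0.17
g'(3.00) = -0.83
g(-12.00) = 237.25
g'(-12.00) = -30.83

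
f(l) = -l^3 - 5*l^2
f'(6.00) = -168.00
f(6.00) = -396.00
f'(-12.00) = -312.00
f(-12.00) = 1008.00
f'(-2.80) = 4.48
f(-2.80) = -17.25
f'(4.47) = -104.64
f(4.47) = -189.22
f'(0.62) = -7.35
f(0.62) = -2.16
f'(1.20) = -16.32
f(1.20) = -8.93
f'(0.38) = -4.23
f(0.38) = -0.78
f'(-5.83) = -43.67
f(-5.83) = 28.21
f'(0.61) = -7.22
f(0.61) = -2.09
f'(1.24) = -17.01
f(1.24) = -9.59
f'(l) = -3*l^2 - 10*l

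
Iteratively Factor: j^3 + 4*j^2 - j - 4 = (j + 4)*(j^2 - 1) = (j - 1)*(j + 4)*(j + 1)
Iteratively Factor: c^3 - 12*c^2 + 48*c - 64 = (c - 4)*(c^2 - 8*c + 16) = (c - 4)^2*(c - 4)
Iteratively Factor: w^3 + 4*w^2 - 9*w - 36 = (w - 3)*(w^2 + 7*w + 12) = (w - 3)*(w + 4)*(w + 3)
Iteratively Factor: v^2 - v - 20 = (v - 5)*(v + 4)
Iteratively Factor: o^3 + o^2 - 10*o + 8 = (o - 1)*(o^2 + 2*o - 8) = (o - 2)*(o - 1)*(o + 4)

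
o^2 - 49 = (o - 7)*(o + 7)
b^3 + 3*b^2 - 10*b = b*(b - 2)*(b + 5)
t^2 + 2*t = t*(t + 2)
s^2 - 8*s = s*(s - 8)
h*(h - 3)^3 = h^4 - 9*h^3 + 27*h^2 - 27*h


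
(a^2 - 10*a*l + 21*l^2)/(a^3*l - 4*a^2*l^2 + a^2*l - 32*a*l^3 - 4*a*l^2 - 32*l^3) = (-a^2 + 10*a*l - 21*l^2)/(l*(-a^3 + 4*a^2*l - a^2 + 32*a*l^2 + 4*a*l + 32*l^2))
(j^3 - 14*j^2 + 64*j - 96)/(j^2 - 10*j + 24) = j - 4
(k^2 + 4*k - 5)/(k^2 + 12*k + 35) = (k - 1)/(k + 7)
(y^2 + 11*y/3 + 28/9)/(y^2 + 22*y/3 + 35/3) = (y + 4/3)/(y + 5)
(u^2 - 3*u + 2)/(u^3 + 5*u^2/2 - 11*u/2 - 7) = 2*(u - 1)/(2*u^2 + 9*u + 7)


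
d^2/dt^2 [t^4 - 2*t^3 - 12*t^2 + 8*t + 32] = 12*t^2 - 12*t - 24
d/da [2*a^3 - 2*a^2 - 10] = 2*a*(3*a - 2)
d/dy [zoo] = 0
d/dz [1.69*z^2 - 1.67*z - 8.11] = 3.38*z - 1.67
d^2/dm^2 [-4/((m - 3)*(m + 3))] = 24*(-m^2 - 3)/(m^6 - 27*m^4 + 243*m^2 - 729)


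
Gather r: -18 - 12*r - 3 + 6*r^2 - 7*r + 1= 6*r^2 - 19*r - 20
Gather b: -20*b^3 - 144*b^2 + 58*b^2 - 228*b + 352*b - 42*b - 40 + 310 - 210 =-20*b^3 - 86*b^2 + 82*b + 60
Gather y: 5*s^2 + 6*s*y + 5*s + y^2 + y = 5*s^2 + 5*s + y^2 + y*(6*s + 1)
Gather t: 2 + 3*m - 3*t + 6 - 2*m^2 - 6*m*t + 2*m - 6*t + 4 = -2*m^2 + 5*m + t*(-6*m - 9) + 12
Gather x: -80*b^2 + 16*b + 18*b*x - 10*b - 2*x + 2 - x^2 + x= -80*b^2 + 6*b - x^2 + x*(18*b - 1) + 2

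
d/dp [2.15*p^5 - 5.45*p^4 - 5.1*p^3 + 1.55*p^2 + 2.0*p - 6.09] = 10.75*p^4 - 21.8*p^3 - 15.3*p^2 + 3.1*p + 2.0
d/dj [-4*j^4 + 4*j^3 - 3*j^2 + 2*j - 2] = -16*j^3 + 12*j^2 - 6*j + 2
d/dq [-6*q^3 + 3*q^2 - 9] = 6*q*(1 - 3*q)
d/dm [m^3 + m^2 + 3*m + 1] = 3*m^2 + 2*m + 3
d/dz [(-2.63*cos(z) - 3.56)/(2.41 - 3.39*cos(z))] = 18.4067*sin(z)/(3.39*cos(z) - 2.41)^2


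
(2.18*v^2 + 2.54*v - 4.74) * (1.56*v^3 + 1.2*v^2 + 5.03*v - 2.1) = 3.4008*v^5 + 6.5784*v^4 + 6.619*v^3 + 2.5102*v^2 - 29.1762*v + 9.954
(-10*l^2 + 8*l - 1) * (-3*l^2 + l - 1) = 30*l^4 - 34*l^3 + 21*l^2 - 9*l + 1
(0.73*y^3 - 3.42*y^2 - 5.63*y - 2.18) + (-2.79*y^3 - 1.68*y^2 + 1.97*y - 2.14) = -2.06*y^3 - 5.1*y^2 - 3.66*y - 4.32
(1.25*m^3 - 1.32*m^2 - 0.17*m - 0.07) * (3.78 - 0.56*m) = -0.7*m^4 + 5.4642*m^3 - 4.8944*m^2 - 0.6034*m - 0.2646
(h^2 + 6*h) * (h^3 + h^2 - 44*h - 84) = h^5 + 7*h^4 - 38*h^3 - 348*h^2 - 504*h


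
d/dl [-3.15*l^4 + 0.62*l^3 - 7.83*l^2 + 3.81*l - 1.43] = -12.6*l^3 + 1.86*l^2 - 15.66*l + 3.81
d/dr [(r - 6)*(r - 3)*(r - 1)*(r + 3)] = 4*r^3 - 21*r^2 - 6*r + 63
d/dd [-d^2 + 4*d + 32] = 4 - 2*d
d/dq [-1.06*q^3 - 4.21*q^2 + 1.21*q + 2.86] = -3.18*q^2 - 8.42*q + 1.21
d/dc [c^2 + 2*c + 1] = 2*c + 2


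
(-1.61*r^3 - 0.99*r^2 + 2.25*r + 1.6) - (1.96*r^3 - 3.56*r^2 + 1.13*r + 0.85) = -3.57*r^3 + 2.57*r^2 + 1.12*r + 0.75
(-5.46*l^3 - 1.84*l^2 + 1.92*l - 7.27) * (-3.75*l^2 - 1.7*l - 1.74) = 20.475*l^5 + 16.182*l^4 + 5.4284*l^3 + 27.2001*l^2 + 9.0182*l + 12.6498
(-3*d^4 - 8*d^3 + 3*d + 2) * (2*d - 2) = -6*d^5 - 10*d^4 + 16*d^3 + 6*d^2 - 2*d - 4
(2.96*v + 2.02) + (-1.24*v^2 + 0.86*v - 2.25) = -1.24*v^2 + 3.82*v - 0.23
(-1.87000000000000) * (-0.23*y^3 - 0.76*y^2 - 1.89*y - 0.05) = 0.4301*y^3 + 1.4212*y^2 + 3.5343*y + 0.0935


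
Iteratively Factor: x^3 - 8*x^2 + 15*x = (x)*(x^2 - 8*x + 15) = x*(x - 3)*(x - 5)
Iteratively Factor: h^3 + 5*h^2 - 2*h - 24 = (h + 4)*(h^2 + h - 6) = (h + 3)*(h + 4)*(h - 2)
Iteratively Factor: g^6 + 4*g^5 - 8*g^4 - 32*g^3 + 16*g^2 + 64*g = (g + 4)*(g^5 - 8*g^3 + 16*g) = g*(g + 4)*(g^4 - 8*g^2 + 16) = g*(g + 2)*(g + 4)*(g^3 - 2*g^2 - 4*g + 8) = g*(g - 2)*(g + 2)*(g + 4)*(g^2 - 4) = g*(g - 2)*(g + 2)^2*(g + 4)*(g - 2)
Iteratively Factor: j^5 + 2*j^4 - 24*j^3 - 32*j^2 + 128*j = (j - 4)*(j^4 + 6*j^3 - 32*j) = (j - 4)*(j - 2)*(j^3 + 8*j^2 + 16*j) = (j - 4)*(j - 2)*(j + 4)*(j^2 + 4*j) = (j - 4)*(j - 2)*(j + 4)^2*(j)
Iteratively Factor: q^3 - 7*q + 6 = (q - 2)*(q^2 + 2*q - 3) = (q - 2)*(q + 3)*(q - 1)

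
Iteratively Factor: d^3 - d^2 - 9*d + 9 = (d - 3)*(d^2 + 2*d - 3) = (d - 3)*(d - 1)*(d + 3)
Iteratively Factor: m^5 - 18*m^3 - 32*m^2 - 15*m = (m + 1)*(m^4 - m^3 - 17*m^2 - 15*m) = (m + 1)*(m + 3)*(m^3 - 4*m^2 - 5*m) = m*(m + 1)*(m + 3)*(m^2 - 4*m - 5) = m*(m + 1)^2*(m + 3)*(m - 5)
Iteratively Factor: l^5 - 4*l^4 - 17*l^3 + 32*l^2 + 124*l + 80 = (l + 1)*(l^4 - 5*l^3 - 12*l^2 + 44*l + 80) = (l - 5)*(l + 1)*(l^3 - 12*l - 16) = (l - 5)*(l - 4)*(l + 1)*(l^2 + 4*l + 4) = (l - 5)*(l - 4)*(l + 1)*(l + 2)*(l + 2)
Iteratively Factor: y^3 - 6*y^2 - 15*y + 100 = (y - 5)*(y^2 - y - 20) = (y - 5)*(y + 4)*(y - 5)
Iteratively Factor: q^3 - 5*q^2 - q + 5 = (q + 1)*(q^2 - 6*q + 5) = (q - 1)*(q + 1)*(q - 5)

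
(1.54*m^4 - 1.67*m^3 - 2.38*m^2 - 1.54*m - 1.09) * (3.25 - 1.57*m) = -2.4178*m^5 + 7.6269*m^4 - 1.6909*m^3 - 5.3172*m^2 - 3.2937*m - 3.5425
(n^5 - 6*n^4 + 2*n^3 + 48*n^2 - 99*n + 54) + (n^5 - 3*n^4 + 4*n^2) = 2*n^5 - 9*n^4 + 2*n^3 + 52*n^2 - 99*n + 54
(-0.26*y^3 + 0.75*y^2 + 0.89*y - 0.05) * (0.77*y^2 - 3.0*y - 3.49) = -0.2002*y^5 + 1.3575*y^4 - 0.6573*y^3 - 5.326*y^2 - 2.9561*y + 0.1745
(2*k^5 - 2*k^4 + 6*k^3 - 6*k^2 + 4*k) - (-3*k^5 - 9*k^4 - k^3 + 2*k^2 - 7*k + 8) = 5*k^5 + 7*k^4 + 7*k^3 - 8*k^2 + 11*k - 8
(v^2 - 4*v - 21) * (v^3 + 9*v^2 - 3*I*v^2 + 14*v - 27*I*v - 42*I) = v^5 + 5*v^4 - 3*I*v^4 - 43*v^3 - 15*I*v^3 - 245*v^2 + 129*I*v^2 - 294*v + 735*I*v + 882*I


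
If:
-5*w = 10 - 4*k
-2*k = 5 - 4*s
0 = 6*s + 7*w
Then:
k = 65/86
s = 70/43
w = -60/43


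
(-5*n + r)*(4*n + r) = -20*n^2 - n*r + r^2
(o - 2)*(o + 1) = o^2 - o - 2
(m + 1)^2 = m^2 + 2*m + 1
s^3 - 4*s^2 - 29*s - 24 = (s - 8)*(s + 1)*(s + 3)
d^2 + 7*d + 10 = (d + 2)*(d + 5)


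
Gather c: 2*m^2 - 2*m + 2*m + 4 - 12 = 2*m^2 - 8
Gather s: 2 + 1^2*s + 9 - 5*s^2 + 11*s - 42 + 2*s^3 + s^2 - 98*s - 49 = 2*s^3 - 4*s^2 - 86*s - 80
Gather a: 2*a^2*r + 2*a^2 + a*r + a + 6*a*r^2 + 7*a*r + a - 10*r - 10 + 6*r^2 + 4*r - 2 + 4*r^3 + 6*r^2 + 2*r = a^2*(2*r + 2) + a*(6*r^2 + 8*r + 2) + 4*r^3 + 12*r^2 - 4*r - 12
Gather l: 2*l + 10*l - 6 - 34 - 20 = 12*l - 60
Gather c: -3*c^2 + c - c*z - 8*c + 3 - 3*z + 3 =-3*c^2 + c*(-z - 7) - 3*z + 6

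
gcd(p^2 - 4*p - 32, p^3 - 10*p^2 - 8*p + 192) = p^2 - 4*p - 32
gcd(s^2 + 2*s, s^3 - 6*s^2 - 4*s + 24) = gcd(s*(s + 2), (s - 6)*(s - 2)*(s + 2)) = s + 2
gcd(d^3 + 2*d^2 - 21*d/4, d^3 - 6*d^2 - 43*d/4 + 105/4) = d - 3/2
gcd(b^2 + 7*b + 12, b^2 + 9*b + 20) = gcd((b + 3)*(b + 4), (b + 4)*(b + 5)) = b + 4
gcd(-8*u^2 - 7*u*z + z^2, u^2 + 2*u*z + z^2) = u + z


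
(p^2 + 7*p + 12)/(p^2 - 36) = (p^2 + 7*p + 12)/(p^2 - 36)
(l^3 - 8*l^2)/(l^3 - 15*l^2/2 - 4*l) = 2*l/(2*l + 1)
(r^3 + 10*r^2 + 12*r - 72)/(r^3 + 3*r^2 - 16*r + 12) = (r + 6)/(r - 1)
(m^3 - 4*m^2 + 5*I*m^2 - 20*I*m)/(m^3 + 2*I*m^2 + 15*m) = (m - 4)/(m - 3*I)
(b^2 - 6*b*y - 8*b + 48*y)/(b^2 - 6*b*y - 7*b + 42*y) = (b - 8)/(b - 7)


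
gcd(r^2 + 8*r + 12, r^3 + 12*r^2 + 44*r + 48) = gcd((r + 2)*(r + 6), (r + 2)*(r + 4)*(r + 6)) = r^2 + 8*r + 12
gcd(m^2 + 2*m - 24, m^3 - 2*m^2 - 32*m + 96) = m^2 + 2*m - 24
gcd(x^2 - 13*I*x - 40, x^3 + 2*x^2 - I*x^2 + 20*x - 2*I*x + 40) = x - 5*I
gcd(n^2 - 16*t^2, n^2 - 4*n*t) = -n + 4*t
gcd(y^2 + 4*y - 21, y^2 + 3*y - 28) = y + 7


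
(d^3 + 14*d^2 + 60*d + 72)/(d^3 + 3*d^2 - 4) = (d^2 + 12*d + 36)/(d^2 + d - 2)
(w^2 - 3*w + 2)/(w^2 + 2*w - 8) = (w - 1)/(w + 4)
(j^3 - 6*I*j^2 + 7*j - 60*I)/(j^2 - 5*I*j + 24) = (j^2 - 9*I*j - 20)/(j - 8*I)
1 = 1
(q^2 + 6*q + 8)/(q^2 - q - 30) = (q^2 + 6*q + 8)/(q^2 - q - 30)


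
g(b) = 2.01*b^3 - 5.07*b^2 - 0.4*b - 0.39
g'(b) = 6.03*b^2 - 10.14*b - 0.4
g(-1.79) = -27.45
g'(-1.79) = 37.07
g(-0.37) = -1.04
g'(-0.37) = 4.18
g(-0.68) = -3.09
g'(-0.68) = 9.28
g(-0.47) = -1.53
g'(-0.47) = 5.70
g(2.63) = 0.05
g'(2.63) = 14.64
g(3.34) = 16.61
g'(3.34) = 33.00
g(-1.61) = -21.28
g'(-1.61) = 31.56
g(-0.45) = -1.42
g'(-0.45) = 5.38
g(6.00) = 248.85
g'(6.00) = 155.84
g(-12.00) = -4198.95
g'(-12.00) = 989.60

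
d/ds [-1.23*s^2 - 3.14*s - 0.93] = -2.46*s - 3.14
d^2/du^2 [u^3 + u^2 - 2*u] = 6*u + 2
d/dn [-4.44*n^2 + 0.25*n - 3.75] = 0.25 - 8.88*n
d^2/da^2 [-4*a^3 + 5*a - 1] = -24*a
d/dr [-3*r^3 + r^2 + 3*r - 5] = -9*r^2 + 2*r + 3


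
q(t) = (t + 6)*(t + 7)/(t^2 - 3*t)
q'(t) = (3 - 2*t)*(t + 6)*(t + 7)/(t^2 - 3*t)^2 + (t + 6)/(t^2 - 3*t) + (t + 7)/(t^2 - 3*t) = 2*(-8*t^2 - 42*t + 63)/(t^2*(t^2 - 6*t + 9))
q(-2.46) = 1.20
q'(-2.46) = 1.31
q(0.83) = -29.69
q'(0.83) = 13.95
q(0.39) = -46.39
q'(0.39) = 87.64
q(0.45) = -41.88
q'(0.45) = 64.52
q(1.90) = -33.64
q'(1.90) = -20.92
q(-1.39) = 4.24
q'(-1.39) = 5.69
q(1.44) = -27.95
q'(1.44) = -5.58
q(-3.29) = 0.49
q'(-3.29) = 0.54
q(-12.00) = 0.17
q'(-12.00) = -0.04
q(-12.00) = 0.17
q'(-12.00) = -0.04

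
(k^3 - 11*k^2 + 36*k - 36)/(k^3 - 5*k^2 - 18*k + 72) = (k - 2)/(k + 4)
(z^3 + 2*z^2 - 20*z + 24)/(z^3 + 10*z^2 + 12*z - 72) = (z - 2)/(z + 6)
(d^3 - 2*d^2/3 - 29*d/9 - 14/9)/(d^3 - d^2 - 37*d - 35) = (9*d^2 - 15*d - 14)/(9*(d^2 - 2*d - 35))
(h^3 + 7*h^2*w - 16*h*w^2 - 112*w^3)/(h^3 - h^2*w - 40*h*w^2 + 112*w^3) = (-h - 4*w)/(-h + 4*w)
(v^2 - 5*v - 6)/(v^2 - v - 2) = (v - 6)/(v - 2)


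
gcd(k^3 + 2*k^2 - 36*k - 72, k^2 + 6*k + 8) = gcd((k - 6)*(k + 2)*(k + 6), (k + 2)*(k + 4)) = k + 2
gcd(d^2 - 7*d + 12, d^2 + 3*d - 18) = d - 3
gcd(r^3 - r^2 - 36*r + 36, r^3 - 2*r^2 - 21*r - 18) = r - 6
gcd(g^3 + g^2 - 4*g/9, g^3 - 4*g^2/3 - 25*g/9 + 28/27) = g^2 + g - 4/9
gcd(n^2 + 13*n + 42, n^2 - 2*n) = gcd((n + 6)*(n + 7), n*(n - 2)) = 1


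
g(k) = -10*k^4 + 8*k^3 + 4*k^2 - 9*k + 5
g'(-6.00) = 9447.00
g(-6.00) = -14485.00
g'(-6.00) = 9447.00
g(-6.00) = -14485.00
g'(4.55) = -3243.60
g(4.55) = -3485.50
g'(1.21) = -35.04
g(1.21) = -7.30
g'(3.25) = -1102.62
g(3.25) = -823.04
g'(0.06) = -8.44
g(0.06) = 4.48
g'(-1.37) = 127.94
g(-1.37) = -30.96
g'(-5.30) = 6577.84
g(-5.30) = -8916.44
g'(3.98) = -2118.78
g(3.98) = -1972.28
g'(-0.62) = 4.80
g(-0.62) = 8.73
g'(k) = -40*k^3 + 24*k^2 + 8*k - 9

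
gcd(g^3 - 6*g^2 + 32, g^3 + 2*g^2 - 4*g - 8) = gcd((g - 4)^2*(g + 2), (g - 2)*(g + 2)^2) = g + 2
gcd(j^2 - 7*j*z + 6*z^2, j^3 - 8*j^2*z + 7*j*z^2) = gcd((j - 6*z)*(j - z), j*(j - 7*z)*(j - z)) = -j + z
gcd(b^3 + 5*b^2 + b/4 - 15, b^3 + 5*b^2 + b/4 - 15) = b^3 + 5*b^2 + b/4 - 15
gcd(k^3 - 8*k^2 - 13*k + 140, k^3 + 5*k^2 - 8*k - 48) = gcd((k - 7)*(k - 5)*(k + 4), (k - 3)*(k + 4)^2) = k + 4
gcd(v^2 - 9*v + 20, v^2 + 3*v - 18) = 1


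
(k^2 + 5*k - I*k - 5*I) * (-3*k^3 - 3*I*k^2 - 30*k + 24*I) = -3*k^5 - 15*k^4 - 33*k^3 - 165*k^2 + 54*I*k^2 + 24*k + 270*I*k + 120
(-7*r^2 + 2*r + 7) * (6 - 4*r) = 28*r^3 - 50*r^2 - 16*r + 42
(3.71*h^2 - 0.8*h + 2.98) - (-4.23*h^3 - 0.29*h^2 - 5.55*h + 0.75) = 4.23*h^3 + 4.0*h^2 + 4.75*h + 2.23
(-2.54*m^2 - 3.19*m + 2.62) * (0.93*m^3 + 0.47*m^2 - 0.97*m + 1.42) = -2.3622*m^5 - 4.1605*m^4 + 3.4011*m^3 + 0.7189*m^2 - 7.0712*m + 3.7204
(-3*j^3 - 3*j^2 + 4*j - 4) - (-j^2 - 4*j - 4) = -3*j^3 - 2*j^2 + 8*j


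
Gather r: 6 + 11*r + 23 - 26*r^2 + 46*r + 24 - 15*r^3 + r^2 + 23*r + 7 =-15*r^3 - 25*r^2 + 80*r + 60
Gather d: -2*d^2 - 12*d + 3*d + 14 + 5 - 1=-2*d^2 - 9*d + 18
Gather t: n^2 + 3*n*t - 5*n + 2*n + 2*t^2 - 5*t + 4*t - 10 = n^2 - 3*n + 2*t^2 + t*(3*n - 1) - 10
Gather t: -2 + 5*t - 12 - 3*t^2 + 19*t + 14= -3*t^2 + 24*t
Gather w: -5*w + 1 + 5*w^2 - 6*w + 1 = 5*w^2 - 11*w + 2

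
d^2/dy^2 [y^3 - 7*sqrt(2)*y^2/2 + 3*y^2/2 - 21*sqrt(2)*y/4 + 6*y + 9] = 6*y - 7*sqrt(2) + 3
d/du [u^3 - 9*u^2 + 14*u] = 3*u^2 - 18*u + 14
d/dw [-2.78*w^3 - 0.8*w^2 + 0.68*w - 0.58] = -8.34*w^2 - 1.6*w + 0.68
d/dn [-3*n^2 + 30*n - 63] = 30 - 6*n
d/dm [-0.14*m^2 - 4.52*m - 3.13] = -0.28*m - 4.52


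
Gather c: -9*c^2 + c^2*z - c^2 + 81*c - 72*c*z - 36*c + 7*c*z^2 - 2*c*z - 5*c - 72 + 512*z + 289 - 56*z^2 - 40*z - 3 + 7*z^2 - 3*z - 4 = c^2*(z - 10) + c*(7*z^2 - 74*z + 40) - 49*z^2 + 469*z + 210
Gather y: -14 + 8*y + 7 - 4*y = 4*y - 7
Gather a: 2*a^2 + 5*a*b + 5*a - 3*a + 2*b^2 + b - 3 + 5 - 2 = 2*a^2 + a*(5*b + 2) + 2*b^2 + b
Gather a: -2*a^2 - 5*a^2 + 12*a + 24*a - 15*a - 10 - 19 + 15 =-7*a^2 + 21*a - 14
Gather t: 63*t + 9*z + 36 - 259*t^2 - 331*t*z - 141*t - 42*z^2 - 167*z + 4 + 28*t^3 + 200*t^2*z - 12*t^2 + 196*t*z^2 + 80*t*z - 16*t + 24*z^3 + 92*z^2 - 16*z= 28*t^3 + t^2*(200*z - 271) + t*(196*z^2 - 251*z - 94) + 24*z^3 + 50*z^2 - 174*z + 40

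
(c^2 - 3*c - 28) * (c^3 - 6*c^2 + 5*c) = c^5 - 9*c^4 - 5*c^3 + 153*c^2 - 140*c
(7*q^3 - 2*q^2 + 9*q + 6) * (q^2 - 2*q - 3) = 7*q^5 - 16*q^4 - 8*q^3 - 6*q^2 - 39*q - 18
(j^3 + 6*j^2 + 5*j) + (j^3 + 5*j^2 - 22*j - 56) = 2*j^3 + 11*j^2 - 17*j - 56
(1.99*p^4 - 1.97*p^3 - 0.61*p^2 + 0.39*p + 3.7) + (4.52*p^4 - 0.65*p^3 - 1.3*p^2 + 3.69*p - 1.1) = 6.51*p^4 - 2.62*p^3 - 1.91*p^2 + 4.08*p + 2.6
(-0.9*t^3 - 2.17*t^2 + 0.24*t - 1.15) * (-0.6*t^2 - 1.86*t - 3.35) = 0.54*t^5 + 2.976*t^4 + 6.9072*t^3 + 7.5131*t^2 + 1.335*t + 3.8525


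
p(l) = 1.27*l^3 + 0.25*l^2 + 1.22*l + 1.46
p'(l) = 3.81*l^2 + 0.5*l + 1.22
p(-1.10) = -1.27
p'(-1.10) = 5.28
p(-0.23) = 1.18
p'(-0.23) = 1.31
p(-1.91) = -8.81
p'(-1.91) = 14.16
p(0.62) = 2.62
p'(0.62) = 2.99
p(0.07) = 1.55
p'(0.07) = 1.27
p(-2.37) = -16.93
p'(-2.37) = 21.44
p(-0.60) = 0.54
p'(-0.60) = 2.29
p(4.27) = 110.10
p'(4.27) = 72.82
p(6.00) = 292.10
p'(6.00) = 141.38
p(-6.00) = -271.18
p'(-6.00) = 135.38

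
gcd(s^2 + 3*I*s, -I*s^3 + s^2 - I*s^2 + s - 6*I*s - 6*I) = s + 3*I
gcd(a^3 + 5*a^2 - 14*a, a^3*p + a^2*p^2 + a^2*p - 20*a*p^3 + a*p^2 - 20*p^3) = 1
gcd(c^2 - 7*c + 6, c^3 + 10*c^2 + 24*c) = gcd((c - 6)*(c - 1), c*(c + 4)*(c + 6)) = 1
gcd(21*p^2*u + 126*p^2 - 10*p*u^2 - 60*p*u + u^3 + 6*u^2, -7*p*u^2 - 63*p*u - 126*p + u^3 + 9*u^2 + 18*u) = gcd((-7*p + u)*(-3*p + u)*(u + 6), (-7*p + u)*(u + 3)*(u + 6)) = 7*p*u + 42*p - u^2 - 6*u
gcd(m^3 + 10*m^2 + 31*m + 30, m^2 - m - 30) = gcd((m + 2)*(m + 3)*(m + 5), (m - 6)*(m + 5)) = m + 5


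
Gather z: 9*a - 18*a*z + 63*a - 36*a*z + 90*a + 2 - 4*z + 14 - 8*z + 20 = 162*a + z*(-54*a - 12) + 36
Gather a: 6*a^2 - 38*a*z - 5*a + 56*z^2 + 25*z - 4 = 6*a^2 + a*(-38*z - 5) + 56*z^2 + 25*z - 4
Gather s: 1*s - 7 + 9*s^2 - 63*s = 9*s^2 - 62*s - 7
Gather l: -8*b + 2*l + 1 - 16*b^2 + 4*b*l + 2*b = -16*b^2 - 6*b + l*(4*b + 2) + 1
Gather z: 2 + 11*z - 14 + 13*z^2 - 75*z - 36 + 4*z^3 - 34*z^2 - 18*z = 4*z^3 - 21*z^2 - 82*z - 48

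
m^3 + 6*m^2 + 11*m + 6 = (m + 1)*(m + 2)*(m + 3)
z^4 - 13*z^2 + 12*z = z*(z - 3)*(z - 1)*(z + 4)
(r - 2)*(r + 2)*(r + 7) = r^3 + 7*r^2 - 4*r - 28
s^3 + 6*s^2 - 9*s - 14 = (s - 2)*(s + 1)*(s + 7)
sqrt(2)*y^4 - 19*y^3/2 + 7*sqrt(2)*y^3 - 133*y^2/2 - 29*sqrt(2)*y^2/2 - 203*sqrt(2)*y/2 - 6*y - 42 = (y + 7)*(y - 6*sqrt(2))*(y + sqrt(2))*(sqrt(2)*y + 1/2)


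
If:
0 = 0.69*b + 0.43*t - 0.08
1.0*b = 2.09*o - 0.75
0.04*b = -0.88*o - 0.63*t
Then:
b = 0.79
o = 0.74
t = -1.08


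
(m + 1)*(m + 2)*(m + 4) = m^3 + 7*m^2 + 14*m + 8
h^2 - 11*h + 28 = (h - 7)*(h - 4)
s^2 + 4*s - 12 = (s - 2)*(s + 6)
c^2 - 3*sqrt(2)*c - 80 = (c - 8*sqrt(2))*(c + 5*sqrt(2))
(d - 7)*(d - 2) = d^2 - 9*d + 14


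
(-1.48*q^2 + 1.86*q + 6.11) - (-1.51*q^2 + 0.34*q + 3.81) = 0.03*q^2 + 1.52*q + 2.3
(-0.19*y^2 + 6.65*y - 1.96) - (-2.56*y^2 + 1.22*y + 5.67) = 2.37*y^2 + 5.43*y - 7.63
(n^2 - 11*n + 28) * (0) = 0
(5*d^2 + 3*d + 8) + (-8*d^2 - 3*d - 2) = 6 - 3*d^2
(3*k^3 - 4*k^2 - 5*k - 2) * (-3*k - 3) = -9*k^4 + 3*k^3 + 27*k^2 + 21*k + 6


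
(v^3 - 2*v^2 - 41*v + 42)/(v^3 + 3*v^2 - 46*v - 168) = (v - 1)/(v + 4)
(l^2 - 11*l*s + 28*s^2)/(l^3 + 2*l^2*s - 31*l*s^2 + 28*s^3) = (-l + 7*s)/(-l^2 - 6*l*s + 7*s^2)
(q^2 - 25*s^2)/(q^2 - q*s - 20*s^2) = (q + 5*s)/(q + 4*s)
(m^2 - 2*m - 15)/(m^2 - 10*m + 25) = (m + 3)/(m - 5)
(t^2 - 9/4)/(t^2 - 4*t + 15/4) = (2*t + 3)/(2*t - 5)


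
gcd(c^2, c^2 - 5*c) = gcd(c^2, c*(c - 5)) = c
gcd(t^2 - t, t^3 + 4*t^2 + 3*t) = t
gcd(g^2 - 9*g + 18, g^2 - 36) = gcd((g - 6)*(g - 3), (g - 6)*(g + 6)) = g - 6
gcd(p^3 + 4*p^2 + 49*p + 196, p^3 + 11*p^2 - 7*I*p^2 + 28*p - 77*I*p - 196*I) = p^2 + p*(4 - 7*I) - 28*I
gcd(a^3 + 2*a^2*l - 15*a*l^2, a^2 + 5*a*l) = a^2 + 5*a*l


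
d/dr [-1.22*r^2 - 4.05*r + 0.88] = -2.44*r - 4.05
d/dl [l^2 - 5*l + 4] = 2*l - 5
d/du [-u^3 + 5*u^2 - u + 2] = -3*u^2 + 10*u - 1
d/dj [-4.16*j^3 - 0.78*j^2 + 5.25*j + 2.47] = -12.48*j^2 - 1.56*j + 5.25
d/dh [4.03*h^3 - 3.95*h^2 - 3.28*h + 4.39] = 12.09*h^2 - 7.9*h - 3.28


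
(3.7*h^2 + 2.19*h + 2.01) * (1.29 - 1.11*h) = -4.107*h^3 + 2.3421*h^2 + 0.594*h + 2.5929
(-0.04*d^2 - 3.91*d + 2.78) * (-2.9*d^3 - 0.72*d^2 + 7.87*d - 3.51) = 0.116*d^5 + 11.3678*d^4 - 5.5616*d^3 - 32.6329*d^2 + 35.6027*d - 9.7578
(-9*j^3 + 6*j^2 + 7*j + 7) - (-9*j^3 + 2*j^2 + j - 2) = 4*j^2 + 6*j + 9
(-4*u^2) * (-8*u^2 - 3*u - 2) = 32*u^4 + 12*u^3 + 8*u^2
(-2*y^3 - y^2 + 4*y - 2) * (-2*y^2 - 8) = 4*y^5 + 2*y^4 + 8*y^3 + 12*y^2 - 32*y + 16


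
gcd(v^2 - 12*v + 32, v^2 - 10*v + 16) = v - 8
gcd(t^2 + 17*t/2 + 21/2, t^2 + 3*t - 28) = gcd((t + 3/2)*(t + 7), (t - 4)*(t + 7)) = t + 7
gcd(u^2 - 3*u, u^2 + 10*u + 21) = 1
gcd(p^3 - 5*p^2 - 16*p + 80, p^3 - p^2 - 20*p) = p^2 - p - 20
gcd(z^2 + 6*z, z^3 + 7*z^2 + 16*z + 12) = 1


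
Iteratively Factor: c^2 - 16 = (c + 4)*(c - 4)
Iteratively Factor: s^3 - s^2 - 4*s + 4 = (s - 2)*(s^2 + s - 2) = (s - 2)*(s + 2)*(s - 1)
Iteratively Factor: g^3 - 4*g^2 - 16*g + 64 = (g - 4)*(g^2 - 16) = (g - 4)*(g + 4)*(g - 4)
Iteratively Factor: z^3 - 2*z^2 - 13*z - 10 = (z - 5)*(z^2 + 3*z + 2) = (z - 5)*(z + 1)*(z + 2)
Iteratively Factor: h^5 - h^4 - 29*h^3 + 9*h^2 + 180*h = (h - 5)*(h^4 + 4*h^3 - 9*h^2 - 36*h) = (h - 5)*(h + 3)*(h^3 + h^2 - 12*h) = (h - 5)*(h + 3)*(h + 4)*(h^2 - 3*h) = (h - 5)*(h - 3)*(h + 3)*(h + 4)*(h)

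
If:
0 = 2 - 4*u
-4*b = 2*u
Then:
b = -1/4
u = 1/2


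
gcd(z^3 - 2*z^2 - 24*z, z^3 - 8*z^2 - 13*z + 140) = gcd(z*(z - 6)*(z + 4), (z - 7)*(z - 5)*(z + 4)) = z + 4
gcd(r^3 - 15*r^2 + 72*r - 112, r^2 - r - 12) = r - 4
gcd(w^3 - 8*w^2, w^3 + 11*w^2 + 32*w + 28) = 1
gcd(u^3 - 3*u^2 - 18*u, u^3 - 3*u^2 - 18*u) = u^3 - 3*u^2 - 18*u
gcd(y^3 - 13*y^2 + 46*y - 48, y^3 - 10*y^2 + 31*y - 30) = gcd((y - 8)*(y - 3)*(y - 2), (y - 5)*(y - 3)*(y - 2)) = y^2 - 5*y + 6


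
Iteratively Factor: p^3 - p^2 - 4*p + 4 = (p - 1)*(p^2 - 4) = (p - 2)*(p - 1)*(p + 2)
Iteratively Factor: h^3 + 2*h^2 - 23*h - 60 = (h + 3)*(h^2 - h - 20) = (h + 3)*(h + 4)*(h - 5)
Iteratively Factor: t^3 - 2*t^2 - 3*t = (t + 1)*(t^2 - 3*t) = t*(t + 1)*(t - 3)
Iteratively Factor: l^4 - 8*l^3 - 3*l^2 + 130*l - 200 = (l - 5)*(l^3 - 3*l^2 - 18*l + 40) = (l - 5)*(l - 2)*(l^2 - l - 20) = (l - 5)*(l - 2)*(l + 4)*(l - 5)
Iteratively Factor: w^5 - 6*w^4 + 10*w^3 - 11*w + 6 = (w + 1)*(w^4 - 7*w^3 + 17*w^2 - 17*w + 6) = (w - 1)*(w + 1)*(w^3 - 6*w^2 + 11*w - 6) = (w - 1)^2*(w + 1)*(w^2 - 5*w + 6) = (w - 2)*(w - 1)^2*(w + 1)*(w - 3)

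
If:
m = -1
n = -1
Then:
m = -1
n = -1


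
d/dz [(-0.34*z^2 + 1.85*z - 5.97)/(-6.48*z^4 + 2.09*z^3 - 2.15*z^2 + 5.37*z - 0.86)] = (-4.4064*z^5 + 36.6746*z^4 - 162.4754*z^3 + 39.5836*z^2 - 25.0862*z + 30.4679)/(41.9904*z^8 - 27.0864*z^7 + 32.2321*z^6 - 78.5822*z^5 + 38.2147*z^4 - 26.6858*z^3 + 32.5349*z^2 - 9.2364*z + 0.7396)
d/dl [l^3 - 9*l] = 3*l^2 - 9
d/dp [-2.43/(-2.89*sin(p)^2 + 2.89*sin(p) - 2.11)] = (7.0227 - 14.0454*sin(p))*cos(p)/(2.89*sin(p)^2 - 2.89*sin(p) + 2.11)^2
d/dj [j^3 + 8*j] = 3*j^2 + 8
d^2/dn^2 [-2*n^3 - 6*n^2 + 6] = -12*n - 12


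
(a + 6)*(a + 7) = a^2 + 13*a + 42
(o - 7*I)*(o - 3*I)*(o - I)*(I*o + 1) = I*o^4 + 12*o^3 - 42*I*o^2 - 52*o + 21*I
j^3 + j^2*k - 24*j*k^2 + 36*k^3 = (j - 3*k)*(j - 2*k)*(j + 6*k)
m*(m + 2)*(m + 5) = m^3 + 7*m^2 + 10*m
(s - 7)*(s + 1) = s^2 - 6*s - 7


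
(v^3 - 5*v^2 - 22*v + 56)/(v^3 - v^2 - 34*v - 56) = (v - 2)/(v + 2)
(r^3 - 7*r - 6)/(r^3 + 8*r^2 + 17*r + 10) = (r - 3)/(r + 5)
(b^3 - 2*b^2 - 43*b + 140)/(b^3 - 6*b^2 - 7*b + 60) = (b + 7)/(b + 3)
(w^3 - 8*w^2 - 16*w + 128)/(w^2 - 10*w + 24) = (w^2 - 4*w - 32)/(w - 6)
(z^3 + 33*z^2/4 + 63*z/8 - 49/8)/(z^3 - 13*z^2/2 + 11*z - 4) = (4*z^2 + 35*z + 49)/(4*(z^2 - 6*z + 8))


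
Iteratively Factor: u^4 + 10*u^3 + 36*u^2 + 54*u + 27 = (u + 3)*(u^3 + 7*u^2 + 15*u + 9) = (u + 3)^2*(u^2 + 4*u + 3) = (u + 1)*(u + 3)^2*(u + 3)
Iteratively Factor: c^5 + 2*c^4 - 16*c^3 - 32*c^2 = (c + 2)*(c^4 - 16*c^2) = c*(c + 2)*(c^3 - 16*c) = c*(c + 2)*(c + 4)*(c^2 - 4*c) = c*(c - 4)*(c + 2)*(c + 4)*(c)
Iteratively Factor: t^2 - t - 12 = (t + 3)*(t - 4)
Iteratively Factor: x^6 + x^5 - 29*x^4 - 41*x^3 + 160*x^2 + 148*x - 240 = (x - 1)*(x^5 + 2*x^4 - 27*x^3 - 68*x^2 + 92*x + 240) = (x - 1)*(x + 2)*(x^4 - 27*x^2 - 14*x + 120) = (x - 2)*(x - 1)*(x + 2)*(x^3 + 2*x^2 - 23*x - 60) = (x - 5)*(x - 2)*(x - 1)*(x + 2)*(x^2 + 7*x + 12) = (x - 5)*(x - 2)*(x - 1)*(x + 2)*(x + 4)*(x + 3)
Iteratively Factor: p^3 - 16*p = (p - 4)*(p^2 + 4*p) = (p - 4)*(p + 4)*(p)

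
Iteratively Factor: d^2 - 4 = (d - 2)*(d + 2)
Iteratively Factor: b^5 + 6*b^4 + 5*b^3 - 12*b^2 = (b)*(b^4 + 6*b^3 + 5*b^2 - 12*b) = b*(b - 1)*(b^3 + 7*b^2 + 12*b) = b^2*(b - 1)*(b^2 + 7*b + 12) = b^2*(b - 1)*(b + 4)*(b + 3)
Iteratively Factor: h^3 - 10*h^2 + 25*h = (h - 5)*(h^2 - 5*h) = (h - 5)^2*(h)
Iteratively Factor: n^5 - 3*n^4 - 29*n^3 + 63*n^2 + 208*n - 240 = (n - 4)*(n^4 + n^3 - 25*n^2 - 37*n + 60) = (n - 4)*(n + 4)*(n^3 - 3*n^2 - 13*n + 15) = (n - 4)*(n - 1)*(n + 4)*(n^2 - 2*n - 15) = (n - 5)*(n - 4)*(n - 1)*(n + 4)*(n + 3)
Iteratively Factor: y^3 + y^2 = (y)*(y^2 + y) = y*(y + 1)*(y)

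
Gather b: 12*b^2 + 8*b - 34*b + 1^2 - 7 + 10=12*b^2 - 26*b + 4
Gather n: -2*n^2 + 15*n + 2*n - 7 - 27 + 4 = -2*n^2 + 17*n - 30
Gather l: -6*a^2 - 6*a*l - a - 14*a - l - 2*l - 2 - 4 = -6*a^2 - 15*a + l*(-6*a - 3) - 6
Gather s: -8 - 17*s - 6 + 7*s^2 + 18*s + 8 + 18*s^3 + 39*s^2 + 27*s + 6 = 18*s^3 + 46*s^2 + 28*s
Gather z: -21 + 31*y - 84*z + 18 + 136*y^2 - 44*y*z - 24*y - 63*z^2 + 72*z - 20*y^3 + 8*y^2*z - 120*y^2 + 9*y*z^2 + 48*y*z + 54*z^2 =-20*y^3 + 16*y^2 + 7*y + z^2*(9*y - 9) + z*(8*y^2 + 4*y - 12) - 3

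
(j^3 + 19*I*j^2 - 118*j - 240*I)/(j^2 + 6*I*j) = j + 13*I - 40/j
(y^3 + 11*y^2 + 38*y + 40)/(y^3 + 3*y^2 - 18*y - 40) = (y + 4)/(y - 4)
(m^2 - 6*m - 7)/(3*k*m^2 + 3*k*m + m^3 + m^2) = (m - 7)/(m*(3*k + m))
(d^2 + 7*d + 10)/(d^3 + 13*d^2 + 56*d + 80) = (d + 2)/(d^2 + 8*d + 16)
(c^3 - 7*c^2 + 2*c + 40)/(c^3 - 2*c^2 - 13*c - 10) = (c - 4)/(c + 1)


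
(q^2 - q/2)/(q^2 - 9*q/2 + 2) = q/(q - 4)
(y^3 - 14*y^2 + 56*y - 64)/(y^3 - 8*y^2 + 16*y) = (y^2 - 10*y + 16)/(y*(y - 4))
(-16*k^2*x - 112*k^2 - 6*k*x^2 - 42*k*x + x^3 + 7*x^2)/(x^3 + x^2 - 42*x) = (-16*k^2 - 6*k*x + x^2)/(x*(x - 6))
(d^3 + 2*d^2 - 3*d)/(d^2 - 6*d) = (d^2 + 2*d - 3)/(d - 6)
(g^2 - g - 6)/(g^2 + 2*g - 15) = (g + 2)/(g + 5)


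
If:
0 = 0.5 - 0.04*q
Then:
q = 12.50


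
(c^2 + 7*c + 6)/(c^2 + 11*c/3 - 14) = 3*(c + 1)/(3*c - 7)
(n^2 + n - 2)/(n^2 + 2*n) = (n - 1)/n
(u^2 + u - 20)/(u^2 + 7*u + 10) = (u - 4)/(u + 2)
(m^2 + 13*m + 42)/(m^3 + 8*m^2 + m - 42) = (m + 6)/(m^2 + m - 6)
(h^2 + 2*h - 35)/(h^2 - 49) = (h - 5)/(h - 7)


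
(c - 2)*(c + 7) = c^2 + 5*c - 14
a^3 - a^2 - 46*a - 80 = (a - 8)*(a + 2)*(a + 5)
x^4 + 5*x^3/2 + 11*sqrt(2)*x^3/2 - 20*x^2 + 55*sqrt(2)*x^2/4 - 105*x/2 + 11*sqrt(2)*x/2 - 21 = (x + 1/2)*(x + 2)*(x - 3*sqrt(2)/2)*(x + 7*sqrt(2))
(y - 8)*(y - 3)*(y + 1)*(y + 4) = y^4 - 6*y^3 - 27*y^2 + 76*y + 96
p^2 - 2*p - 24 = (p - 6)*(p + 4)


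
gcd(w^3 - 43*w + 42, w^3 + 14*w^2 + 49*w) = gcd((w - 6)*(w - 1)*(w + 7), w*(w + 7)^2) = w + 7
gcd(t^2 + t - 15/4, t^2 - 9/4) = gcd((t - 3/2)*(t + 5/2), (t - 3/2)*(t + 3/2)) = t - 3/2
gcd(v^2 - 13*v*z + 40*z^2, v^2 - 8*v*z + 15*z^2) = -v + 5*z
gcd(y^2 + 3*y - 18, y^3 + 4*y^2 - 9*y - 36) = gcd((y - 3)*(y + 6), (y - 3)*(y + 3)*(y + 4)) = y - 3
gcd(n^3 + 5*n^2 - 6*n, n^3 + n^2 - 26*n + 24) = n^2 + 5*n - 6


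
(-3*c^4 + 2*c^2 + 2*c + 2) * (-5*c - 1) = 15*c^5 + 3*c^4 - 10*c^3 - 12*c^2 - 12*c - 2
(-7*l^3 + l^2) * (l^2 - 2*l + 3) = -7*l^5 + 15*l^4 - 23*l^3 + 3*l^2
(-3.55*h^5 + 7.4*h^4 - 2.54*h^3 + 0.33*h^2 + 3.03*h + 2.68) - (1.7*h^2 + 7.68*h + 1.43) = -3.55*h^5 + 7.4*h^4 - 2.54*h^3 - 1.37*h^2 - 4.65*h + 1.25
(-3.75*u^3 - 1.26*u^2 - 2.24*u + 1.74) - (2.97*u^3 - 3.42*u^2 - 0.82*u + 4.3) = -6.72*u^3 + 2.16*u^2 - 1.42*u - 2.56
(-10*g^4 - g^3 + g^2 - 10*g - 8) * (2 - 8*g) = 80*g^5 - 12*g^4 - 10*g^3 + 82*g^2 + 44*g - 16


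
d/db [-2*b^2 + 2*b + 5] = 2 - 4*b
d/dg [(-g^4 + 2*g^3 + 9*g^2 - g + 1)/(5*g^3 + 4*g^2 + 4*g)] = (-5*g^6 - 8*g^5 - 49*g^4 + 26*g^3 + 25*g^2 - 8*g - 4)/(g^2*(25*g^4 + 40*g^3 + 56*g^2 + 32*g + 16))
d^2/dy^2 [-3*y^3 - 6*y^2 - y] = -18*y - 12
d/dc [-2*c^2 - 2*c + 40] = -4*c - 2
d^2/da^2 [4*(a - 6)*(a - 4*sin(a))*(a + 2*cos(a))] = 16*a^2*sin(a) - 8*a^2*cos(a) - 128*a*sin(a) + 64*a*sin(2*a) - 16*a*cos(a) + 24*a + 64*sin(a) - 384*sin(2*a) + 208*cos(a) - 64*cos(2*a) - 48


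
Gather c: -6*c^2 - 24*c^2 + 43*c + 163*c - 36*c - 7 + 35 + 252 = -30*c^2 + 170*c + 280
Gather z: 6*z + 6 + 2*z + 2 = 8*z + 8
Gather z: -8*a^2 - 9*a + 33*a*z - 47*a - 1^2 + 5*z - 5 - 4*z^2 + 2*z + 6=-8*a^2 - 56*a - 4*z^2 + z*(33*a + 7)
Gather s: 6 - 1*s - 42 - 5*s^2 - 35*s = -5*s^2 - 36*s - 36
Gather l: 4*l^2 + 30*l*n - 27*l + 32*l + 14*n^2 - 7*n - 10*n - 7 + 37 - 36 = 4*l^2 + l*(30*n + 5) + 14*n^2 - 17*n - 6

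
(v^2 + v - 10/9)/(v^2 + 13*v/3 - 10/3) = (v + 5/3)/(v + 5)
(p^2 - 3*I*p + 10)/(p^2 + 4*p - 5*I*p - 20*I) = (p + 2*I)/(p + 4)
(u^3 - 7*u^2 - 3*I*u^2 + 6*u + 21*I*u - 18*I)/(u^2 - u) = u - 6 - 3*I + 18*I/u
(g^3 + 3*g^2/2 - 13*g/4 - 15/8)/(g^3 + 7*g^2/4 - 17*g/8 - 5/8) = (4*g^2 - 4*g - 3)/(4*g^2 - 3*g - 1)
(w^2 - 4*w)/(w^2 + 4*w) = (w - 4)/(w + 4)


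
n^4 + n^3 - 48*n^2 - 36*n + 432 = (n - 6)*(n - 3)*(n + 4)*(n + 6)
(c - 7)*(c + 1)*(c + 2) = c^3 - 4*c^2 - 19*c - 14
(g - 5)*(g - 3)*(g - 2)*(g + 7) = g^4 - 3*g^3 - 39*g^2 + 187*g - 210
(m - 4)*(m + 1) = m^2 - 3*m - 4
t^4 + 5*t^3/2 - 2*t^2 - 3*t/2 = t*(t - 1)*(t + 1/2)*(t + 3)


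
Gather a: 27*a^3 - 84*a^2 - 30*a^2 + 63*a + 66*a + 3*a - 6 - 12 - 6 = 27*a^3 - 114*a^2 + 132*a - 24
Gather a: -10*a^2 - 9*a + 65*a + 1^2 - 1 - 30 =-10*a^2 + 56*a - 30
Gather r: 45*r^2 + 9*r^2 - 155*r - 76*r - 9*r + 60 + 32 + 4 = 54*r^2 - 240*r + 96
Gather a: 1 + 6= 7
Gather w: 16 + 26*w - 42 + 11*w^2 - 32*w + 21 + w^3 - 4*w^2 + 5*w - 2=w^3 + 7*w^2 - w - 7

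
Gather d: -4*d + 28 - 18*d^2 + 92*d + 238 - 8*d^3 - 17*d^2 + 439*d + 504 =-8*d^3 - 35*d^2 + 527*d + 770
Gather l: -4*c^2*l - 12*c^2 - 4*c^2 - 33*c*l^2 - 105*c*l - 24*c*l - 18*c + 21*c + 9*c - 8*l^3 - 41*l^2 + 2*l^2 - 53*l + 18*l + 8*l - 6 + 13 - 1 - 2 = -16*c^2 + 12*c - 8*l^3 + l^2*(-33*c - 39) + l*(-4*c^2 - 129*c - 27) + 4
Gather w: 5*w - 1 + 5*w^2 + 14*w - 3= 5*w^2 + 19*w - 4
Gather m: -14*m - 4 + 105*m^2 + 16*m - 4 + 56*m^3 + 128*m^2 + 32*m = 56*m^3 + 233*m^2 + 34*m - 8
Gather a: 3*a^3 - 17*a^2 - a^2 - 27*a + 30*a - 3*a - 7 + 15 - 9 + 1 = 3*a^3 - 18*a^2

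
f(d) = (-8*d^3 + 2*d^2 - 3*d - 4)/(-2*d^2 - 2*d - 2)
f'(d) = (4*d + 2)*(-8*d^3 + 2*d^2 - 3*d - 4)/(-2*d^2 - 2*d - 2)^2 + (-24*d^2 + 4*d - 3)/(-2*d^2 - 2*d - 2) = (8*d^4 + 16*d^3 + 19*d^2 - 12*d - 1)/(2*(d^4 + 2*d^3 + 3*d^2 + 2*d + 1))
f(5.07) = 15.90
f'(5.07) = 3.86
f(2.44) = 6.15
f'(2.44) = 3.39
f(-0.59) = -0.07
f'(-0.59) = 9.03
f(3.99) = 11.77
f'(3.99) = 3.77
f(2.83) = 7.51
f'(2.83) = 3.54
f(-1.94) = -12.00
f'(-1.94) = 5.66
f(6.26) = 20.53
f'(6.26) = 3.91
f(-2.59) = -15.26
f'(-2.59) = 4.57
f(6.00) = 19.51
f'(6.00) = 3.90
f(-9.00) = -41.21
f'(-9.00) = 3.98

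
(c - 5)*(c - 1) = c^2 - 6*c + 5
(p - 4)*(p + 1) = p^2 - 3*p - 4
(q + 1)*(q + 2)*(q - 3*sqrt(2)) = q^3 - 3*sqrt(2)*q^2 + 3*q^2 - 9*sqrt(2)*q + 2*q - 6*sqrt(2)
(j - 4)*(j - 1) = j^2 - 5*j + 4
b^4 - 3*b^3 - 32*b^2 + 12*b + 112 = (b - 7)*(b - 2)*(b + 2)*(b + 4)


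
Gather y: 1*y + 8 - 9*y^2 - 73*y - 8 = -9*y^2 - 72*y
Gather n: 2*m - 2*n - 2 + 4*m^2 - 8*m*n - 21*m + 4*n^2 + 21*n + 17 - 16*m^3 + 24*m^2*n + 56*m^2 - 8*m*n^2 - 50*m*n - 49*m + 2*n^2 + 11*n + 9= -16*m^3 + 60*m^2 - 68*m + n^2*(6 - 8*m) + n*(24*m^2 - 58*m + 30) + 24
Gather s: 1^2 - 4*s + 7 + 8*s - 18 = 4*s - 10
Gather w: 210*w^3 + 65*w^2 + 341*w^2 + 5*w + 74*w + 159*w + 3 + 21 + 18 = 210*w^3 + 406*w^2 + 238*w + 42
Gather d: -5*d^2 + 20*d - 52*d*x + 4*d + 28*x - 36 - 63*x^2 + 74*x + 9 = -5*d^2 + d*(24 - 52*x) - 63*x^2 + 102*x - 27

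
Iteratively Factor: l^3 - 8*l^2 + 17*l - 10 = (l - 5)*(l^2 - 3*l + 2) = (l - 5)*(l - 1)*(l - 2)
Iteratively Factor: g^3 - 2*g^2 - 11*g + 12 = (g - 1)*(g^2 - g - 12) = (g - 4)*(g - 1)*(g + 3)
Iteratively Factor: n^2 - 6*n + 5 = (n - 5)*(n - 1)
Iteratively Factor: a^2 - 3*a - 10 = (a + 2)*(a - 5)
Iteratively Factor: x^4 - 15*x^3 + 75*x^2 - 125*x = (x - 5)*(x^3 - 10*x^2 + 25*x) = x*(x - 5)*(x^2 - 10*x + 25) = x*(x - 5)^2*(x - 5)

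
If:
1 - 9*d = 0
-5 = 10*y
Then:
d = 1/9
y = -1/2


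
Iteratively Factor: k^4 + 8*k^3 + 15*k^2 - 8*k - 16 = (k + 4)*(k^3 + 4*k^2 - k - 4) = (k - 1)*(k + 4)*(k^2 + 5*k + 4) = (k - 1)*(k + 4)^2*(k + 1)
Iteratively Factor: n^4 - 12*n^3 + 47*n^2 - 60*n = (n - 5)*(n^3 - 7*n^2 + 12*n) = (n - 5)*(n - 3)*(n^2 - 4*n) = (n - 5)*(n - 4)*(n - 3)*(n)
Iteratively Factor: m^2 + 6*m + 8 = (m + 2)*(m + 4)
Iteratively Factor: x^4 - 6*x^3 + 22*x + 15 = (x - 5)*(x^3 - x^2 - 5*x - 3) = (x - 5)*(x - 3)*(x^2 + 2*x + 1) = (x - 5)*(x - 3)*(x + 1)*(x + 1)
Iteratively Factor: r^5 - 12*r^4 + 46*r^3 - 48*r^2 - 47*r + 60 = (r + 1)*(r^4 - 13*r^3 + 59*r^2 - 107*r + 60) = (r - 4)*(r + 1)*(r^3 - 9*r^2 + 23*r - 15) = (r - 4)*(r - 1)*(r + 1)*(r^2 - 8*r + 15) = (r - 5)*(r - 4)*(r - 1)*(r + 1)*(r - 3)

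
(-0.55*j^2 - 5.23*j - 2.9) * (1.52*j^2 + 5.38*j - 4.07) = -0.836*j^4 - 10.9086*j^3 - 30.3069*j^2 + 5.68410000000001*j + 11.803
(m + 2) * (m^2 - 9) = m^3 + 2*m^2 - 9*m - 18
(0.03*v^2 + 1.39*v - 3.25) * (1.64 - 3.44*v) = -0.1032*v^3 - 4.7324*v^2 + 13.4596*v - 5.33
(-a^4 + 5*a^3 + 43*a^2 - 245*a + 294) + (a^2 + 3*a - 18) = -a^4 + 5*a^3 + 44*a^2 - 242*a + 276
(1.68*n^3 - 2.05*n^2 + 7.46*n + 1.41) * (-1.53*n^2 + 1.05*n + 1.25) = -2.5704*n^5 + 4.9005*n^4 - 11.4663*n^3 + 3.1132*n^2 + 10.8055*n + 1.7625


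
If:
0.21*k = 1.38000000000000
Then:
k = 6.57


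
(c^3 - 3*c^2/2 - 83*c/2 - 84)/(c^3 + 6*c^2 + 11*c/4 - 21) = 2*(c^2 - 5*c - 24)/(2*c^2 + 5*c - 12)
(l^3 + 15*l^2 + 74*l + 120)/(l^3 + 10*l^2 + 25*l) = (l^2 + 10*l + 24)/(l*(l + 5))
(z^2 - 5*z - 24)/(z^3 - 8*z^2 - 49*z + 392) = (z + 3)/(z^2 - 49)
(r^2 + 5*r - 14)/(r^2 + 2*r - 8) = (r + 7)/(r + 4)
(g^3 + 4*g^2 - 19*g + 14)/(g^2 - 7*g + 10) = (g^2 + 6*g - 7)/(g - 5)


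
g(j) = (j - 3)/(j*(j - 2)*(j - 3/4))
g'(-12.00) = 0.00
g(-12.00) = 0.01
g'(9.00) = 0.00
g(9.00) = 0.01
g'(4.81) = -0.01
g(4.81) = 0.03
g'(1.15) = -12.93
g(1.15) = 4.73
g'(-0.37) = 12.77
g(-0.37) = 3.43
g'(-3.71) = 0.04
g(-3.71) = 0.07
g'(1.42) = -3.17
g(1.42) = 2.86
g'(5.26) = -0.01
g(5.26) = 0.03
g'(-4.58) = 0.02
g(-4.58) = 0.05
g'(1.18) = -10.95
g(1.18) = 4.37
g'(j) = -(j - 3)/(j*(j - 2)*(j - 3/4)^2) - (j - 3)/(j*(j - 2)^2*(j - 3/4)) + 1/(j*(j - 2)*(j - 3/4)) - (j - 3)/(j^2*(j - 2)*(j - 3/4)) = 4*(-8*j^3 + 47*j^2 - 66*j + 18)/(j^2*(16*j^4 - 88*j^3 + 169*j^2 - 132*j + 36))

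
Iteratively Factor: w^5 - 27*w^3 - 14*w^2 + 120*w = (w)*(w^4 - 27*w^2 - 14*w + 120) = w*(w + 3)*(w^3 - 3*w^2 - 18*w + 40) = w*(w + 3)*(w + 4)*(w^2 - 7*w + 10) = w*(w - 5)*(w + 3)*(w + 4)*(w - 2)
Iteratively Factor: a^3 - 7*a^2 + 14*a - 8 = (a - 1)*(a^2 - 6*a + 8) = (a - 4)*(a - 1)*(a - 2)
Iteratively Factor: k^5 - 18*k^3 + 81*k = (k)*(k^4 - 18*k^2 + 81) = k*(k + 3)*(k^3 - 3*k^2 - 9*k + 27) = k*(k + 3)^2*(k^2 - 6*k + 9) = k*(k - 3)*(k + 3)^2*(k - 3)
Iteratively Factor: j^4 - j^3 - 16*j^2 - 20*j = (j + 2)*(j^3 - 3*j^2 - 10*j) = (j - 5)*(j + 2)*(j^2 + 2*j) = (j - 5)*(j + 2)^2*(j)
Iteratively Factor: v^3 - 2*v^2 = (v)*(v^2 - 2*v) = v*(v - 2)*(v)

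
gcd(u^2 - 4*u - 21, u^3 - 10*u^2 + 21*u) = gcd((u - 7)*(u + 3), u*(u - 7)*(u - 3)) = u - 7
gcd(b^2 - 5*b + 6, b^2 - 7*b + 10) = b - 2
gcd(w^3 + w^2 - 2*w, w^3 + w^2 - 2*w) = w^3 + w^2 - 2*w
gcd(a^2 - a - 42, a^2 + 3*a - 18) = a + 6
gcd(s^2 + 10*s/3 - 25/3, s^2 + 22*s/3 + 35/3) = s + 5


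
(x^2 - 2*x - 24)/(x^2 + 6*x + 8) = (x - 6)/(x + 2)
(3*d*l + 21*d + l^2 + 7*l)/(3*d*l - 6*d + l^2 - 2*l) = (l + 7)/(l - 2)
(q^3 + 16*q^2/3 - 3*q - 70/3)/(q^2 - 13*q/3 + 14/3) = (3*q^2 + 22*q + 35)/(3*q - 7)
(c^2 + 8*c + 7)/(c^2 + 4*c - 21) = (c + 1)/(c - 3)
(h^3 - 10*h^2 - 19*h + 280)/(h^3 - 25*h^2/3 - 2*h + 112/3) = 3*(h^2 - 2*h - 35)/(3*h^2 - h - 14)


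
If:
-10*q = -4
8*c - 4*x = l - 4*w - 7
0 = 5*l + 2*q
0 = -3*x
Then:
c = -w/2 - 179/200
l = -4/25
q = 2/5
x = 0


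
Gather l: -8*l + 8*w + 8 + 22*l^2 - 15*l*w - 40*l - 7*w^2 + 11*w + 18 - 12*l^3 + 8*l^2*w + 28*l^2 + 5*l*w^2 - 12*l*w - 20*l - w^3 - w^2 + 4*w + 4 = -12*l^3 + l^2*(8*w + 50) + l*(5*w^2 - 27*w - 68) - w^3 - 8*w^2 + 23*w + 30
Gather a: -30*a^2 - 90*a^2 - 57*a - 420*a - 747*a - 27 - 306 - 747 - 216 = -120*a^2 - 1224*a - 1296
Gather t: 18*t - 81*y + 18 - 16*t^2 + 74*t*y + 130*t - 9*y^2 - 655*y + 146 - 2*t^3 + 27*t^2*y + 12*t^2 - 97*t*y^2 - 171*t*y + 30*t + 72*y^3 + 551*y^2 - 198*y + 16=-2*t^3 + t^2*(27*y - 4) + t*(-97*y^2 - 97*y + 178) + 72*y^3 + 542*y^2 - 934*y + 180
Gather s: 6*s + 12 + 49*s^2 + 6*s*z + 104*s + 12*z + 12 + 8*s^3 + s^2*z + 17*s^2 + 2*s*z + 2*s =8*s^3 + s^2*(z + 66) + s*(8*z + 112) + 12*z + 24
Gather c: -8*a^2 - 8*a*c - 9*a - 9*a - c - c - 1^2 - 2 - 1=-8*a^2 - 18*a + c*(-8*a - 2) - 4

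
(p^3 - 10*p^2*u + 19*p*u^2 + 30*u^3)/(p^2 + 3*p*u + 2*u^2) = (p^2 - 11*p*u + 30*u^2)/(p + 2*u)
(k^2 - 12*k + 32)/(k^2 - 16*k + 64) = (k - 4)/(k - 8)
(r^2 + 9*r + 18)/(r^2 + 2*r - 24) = (r + 3)/(r - 4)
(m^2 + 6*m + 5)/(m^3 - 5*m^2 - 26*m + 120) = (m + 1)/(m^2 - 10*m + 24)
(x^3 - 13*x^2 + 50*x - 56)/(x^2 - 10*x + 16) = (x^2 - 11*x + 28)/(x - 8)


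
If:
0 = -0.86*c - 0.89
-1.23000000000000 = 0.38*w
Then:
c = -1.03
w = -3.24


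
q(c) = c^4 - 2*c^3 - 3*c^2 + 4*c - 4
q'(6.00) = 616.00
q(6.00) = 776.00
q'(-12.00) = -7700.00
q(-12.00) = 23708.00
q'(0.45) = 0.45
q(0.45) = -2.95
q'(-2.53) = -84.00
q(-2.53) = 40.04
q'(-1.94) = -36.15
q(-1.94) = 5.72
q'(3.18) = 52.88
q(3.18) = 16.33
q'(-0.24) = 5.04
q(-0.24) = -5.10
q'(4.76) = 270.90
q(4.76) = 244.73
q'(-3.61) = -240.72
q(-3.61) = 206.39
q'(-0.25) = 5.06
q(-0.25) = -5.15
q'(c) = 4*c^3 - 6*c^2 - 6*c + 4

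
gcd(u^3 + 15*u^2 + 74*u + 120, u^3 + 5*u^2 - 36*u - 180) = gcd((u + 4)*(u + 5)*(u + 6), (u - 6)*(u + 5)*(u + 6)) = u^2 + 11*u + 30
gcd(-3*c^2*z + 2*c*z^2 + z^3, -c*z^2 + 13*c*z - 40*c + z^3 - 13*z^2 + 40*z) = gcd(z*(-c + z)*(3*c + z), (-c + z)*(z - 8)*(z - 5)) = -c + z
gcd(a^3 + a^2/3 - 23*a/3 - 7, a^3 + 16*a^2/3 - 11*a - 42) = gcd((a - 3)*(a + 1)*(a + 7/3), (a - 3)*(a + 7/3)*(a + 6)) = a^2 - 2*a/3 - 7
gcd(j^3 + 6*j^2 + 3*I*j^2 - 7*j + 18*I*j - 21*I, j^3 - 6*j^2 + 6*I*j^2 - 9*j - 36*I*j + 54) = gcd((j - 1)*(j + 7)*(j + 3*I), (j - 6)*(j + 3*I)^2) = j + 3*I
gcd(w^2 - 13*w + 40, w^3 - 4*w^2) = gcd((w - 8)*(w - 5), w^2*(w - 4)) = 1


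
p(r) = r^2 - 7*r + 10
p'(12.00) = 17.00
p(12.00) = 70.00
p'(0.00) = -7.00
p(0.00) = 10.00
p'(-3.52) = -14.04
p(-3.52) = 47.03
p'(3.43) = -0.14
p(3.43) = -2.25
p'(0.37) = -6.26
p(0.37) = 7.55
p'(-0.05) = -7.10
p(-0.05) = 10.35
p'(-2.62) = -12.24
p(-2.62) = 35.20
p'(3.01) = -0.98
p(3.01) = -2.01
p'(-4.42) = -15.84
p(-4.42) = 60.48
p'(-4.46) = -15.92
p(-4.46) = 61.11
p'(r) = 2*r - 7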